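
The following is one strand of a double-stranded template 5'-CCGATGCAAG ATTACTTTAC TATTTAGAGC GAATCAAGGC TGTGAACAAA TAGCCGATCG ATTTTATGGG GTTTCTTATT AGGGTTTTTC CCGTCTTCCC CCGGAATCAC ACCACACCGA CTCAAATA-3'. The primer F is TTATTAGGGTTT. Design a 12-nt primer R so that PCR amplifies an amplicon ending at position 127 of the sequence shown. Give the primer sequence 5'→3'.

5'-ATTTGAGTCGGT-3'

The forward primer binds at positions 76–87; the product's 3' end on the top strand is position 127.
The reverse primer anneals to the top strand over positions 116–127, i.e. to ACCGACTCAAAT.
Its sequence written 5'→3' is the reverse complement: ATTTGAGTCGGT.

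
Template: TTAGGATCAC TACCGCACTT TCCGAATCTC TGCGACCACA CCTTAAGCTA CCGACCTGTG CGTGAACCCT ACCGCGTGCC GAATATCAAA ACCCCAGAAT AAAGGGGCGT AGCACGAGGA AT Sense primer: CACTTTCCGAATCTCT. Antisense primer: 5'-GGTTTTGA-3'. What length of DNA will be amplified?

The forward primer matches the template at positions 16–31.
Taking the reverse complement of GGTTTTGA gives TCAAAACC, found at positions 86–93 on the template; the primer anneals here to the top strand with its 3' end pointing upstream.
Product length = (reverse-primer end) − (forward-primer start) + 1 = 93 − 16 + 1 = 78 bp.

78 bp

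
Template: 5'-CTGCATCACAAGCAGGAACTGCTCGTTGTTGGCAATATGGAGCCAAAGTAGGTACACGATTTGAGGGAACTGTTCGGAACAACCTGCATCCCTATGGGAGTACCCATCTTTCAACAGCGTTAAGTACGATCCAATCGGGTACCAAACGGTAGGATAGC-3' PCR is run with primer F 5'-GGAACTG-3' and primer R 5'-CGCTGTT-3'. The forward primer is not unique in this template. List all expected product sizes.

The forward primer GGAACTG matches the top strand at positions 15–21, 66–72.
The reverse primer's reverse complement is AACAGCG, matching at positions 113–119.
Each forward site pairs with the reverse site to give a product ending at position 119: sizes 105, 54 bp.

105 bp, 54 bp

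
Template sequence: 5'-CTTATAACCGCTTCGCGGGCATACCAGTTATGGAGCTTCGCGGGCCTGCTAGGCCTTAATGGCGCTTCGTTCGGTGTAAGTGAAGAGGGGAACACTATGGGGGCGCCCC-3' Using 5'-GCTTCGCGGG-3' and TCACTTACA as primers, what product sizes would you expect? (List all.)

The forward primer GCTTCGCGGG matches the top strand at positions 10–19, 35–44.
The reverse primer's reverse complement is TGTAAGTGA, matching at positions 75–83.
Each forward site pairs with the reverse site to give a product ending at position 83: sizes 74, 49 bp.

74 bp, 49 bp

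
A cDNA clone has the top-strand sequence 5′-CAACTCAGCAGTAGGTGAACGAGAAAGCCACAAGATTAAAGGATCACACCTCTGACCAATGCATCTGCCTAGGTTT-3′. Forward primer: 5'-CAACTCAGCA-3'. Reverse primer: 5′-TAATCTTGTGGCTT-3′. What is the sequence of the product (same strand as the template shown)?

Scanning the template, CAACTCAGCA occurs at positions 1–10; this primer anneals to the bottom strand there with its 3' end pointing downstream.
The reverse primer's reverse complement is AAGCCACAAGATTA, which matches the template at positions 25–38.
The product is the template from position 1 through 38 (38 bp).

5'-CAACTCAGCAGTAGGTGAACGAGAAAGCCACAAGATTA-3'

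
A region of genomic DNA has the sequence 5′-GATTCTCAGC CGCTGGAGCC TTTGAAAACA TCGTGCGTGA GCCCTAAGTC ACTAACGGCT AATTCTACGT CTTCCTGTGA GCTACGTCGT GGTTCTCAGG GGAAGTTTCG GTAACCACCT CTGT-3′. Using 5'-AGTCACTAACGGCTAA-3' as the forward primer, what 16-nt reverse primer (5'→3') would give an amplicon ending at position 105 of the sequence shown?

The forward primer binds at positions 47–62; the product's 3' end on the top strand is position 105.
The reverse primer anneals to the top strand over positions 90–105, i.e. to TGGTTCTCAGGGGAAG.
Its sequence written 5'→3' is the reverse complement: CTTCCCCTGAGAACCA.

5'-CTTCCCCTGAGAACCA-3'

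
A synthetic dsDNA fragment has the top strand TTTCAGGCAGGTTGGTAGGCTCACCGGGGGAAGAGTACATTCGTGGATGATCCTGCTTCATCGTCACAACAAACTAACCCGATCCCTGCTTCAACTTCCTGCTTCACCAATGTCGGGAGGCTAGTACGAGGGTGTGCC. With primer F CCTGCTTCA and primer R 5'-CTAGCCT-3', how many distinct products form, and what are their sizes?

The forward primer CCTGCTTCA matches the top strand at positions 52–60, 85–93, 98–106.
The reverse primer's reverse complement is AGGCTAG, matching at positions 118–124.
Each forward site pairs with the reverse site to give a product ending at position 124: sizes 73, 40, 27 bp.

Three products: 73 bp, 40 bp, 27 bp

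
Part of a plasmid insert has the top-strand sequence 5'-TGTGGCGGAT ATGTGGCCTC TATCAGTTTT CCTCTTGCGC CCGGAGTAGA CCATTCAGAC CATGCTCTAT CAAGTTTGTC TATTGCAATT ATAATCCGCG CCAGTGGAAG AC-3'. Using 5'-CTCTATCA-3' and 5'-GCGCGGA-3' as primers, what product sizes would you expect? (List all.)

84 bp, 37 bp

The forward primer CTCTATCA matches the top strand at positions 18–25, 65–72.
The reverse primer's reverse complement is TCCGCGC, matching at positions 95–101.
Each forward site pairs with the reverse site to give a product ending at position 101: sizes 84, 37 bp.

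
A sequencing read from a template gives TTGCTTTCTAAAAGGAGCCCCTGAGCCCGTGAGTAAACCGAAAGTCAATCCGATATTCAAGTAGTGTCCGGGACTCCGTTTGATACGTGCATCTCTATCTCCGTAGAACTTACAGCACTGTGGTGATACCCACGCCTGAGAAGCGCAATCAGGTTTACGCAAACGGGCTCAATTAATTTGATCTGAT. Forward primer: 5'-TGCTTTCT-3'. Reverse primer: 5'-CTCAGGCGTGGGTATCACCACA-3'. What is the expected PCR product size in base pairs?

Forward primer TGCTTTCT is found on the top strand at positions 2–9.
The reverse primer's reverse complement is TGTGGTGATACCCACGCCTGAG, which matches the template at positions 119–140.
Amplicon spans positions 2–140: 139 bp.

139 bp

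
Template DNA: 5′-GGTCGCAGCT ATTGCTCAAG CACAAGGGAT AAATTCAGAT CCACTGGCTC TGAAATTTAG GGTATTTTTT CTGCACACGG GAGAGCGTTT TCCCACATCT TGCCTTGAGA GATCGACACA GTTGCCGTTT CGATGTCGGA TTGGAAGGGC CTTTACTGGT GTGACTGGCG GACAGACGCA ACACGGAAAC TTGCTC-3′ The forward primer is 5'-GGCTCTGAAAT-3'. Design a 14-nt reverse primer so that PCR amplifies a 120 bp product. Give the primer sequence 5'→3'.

The forward primer binds at positions 46–56, so a 120 bp product ends at position 46 + 120 − 1 = 165.
The reverse primer anneals to the top strand over positions 152–165, i.e. to TTTACTGGTGTGAC.
Its sequence written 5'→3' is the reverse complement: GTCACACCAGTAAA.

5'-GTCACACCAGTAAA-3'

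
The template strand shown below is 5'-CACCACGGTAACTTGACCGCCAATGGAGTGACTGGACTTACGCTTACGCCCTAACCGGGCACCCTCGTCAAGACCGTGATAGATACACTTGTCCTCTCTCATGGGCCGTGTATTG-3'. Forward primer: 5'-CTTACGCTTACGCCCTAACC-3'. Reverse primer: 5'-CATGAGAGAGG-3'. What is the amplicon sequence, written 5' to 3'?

Scanning the template, CTTACGCTTACGCCCTAACC occurs at positions 37–56; this primer anneals to the bottom strand there with its 3' end pointing downstream.
Taking the reverse complement of CATGAGAGAGG gives CCTCTCTCATG, found at positions 93–103 on the template; the primer anneals here to the top strand with its 3' end pointing upstream.
The product is the template from position 37 through 103 (67 bp).

5'-CTTACGCTTACGCCCTAACCGGGCACCCTCGTCAAGACCGTGATAGATACACTTGTCCTCTCTCATG-3'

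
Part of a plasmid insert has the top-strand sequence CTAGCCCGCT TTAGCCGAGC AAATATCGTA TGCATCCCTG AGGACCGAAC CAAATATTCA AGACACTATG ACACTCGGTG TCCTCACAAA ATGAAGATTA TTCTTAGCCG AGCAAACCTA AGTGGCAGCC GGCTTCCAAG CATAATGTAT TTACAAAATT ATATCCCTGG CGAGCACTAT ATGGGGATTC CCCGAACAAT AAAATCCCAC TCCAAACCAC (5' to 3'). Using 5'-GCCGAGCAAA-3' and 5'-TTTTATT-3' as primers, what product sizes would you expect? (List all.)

The forward primer GCCGAGCAAA matches the top strand at positions 14–23, 107–116.
The reverse primer's reverse complement is AATAAAA, matching at positions 198–204.
Each forward site pairs with the reverse site to give a product ending at position 204: sizes 191, 98 bp.

191 bp, 98 bp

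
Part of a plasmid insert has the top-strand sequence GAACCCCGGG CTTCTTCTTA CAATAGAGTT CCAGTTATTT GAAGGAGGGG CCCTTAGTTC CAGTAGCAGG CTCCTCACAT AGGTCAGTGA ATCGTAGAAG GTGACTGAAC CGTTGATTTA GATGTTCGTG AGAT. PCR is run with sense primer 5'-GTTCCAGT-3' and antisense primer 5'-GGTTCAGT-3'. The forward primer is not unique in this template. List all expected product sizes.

The forward primer GTTCCAGT matches the top strand at positions 28–35, 57–64.
The reverse primer's reverse complement is ACTGAACC, matching at positions 104–111.
Each forward site pairs with the reverse site to give a product ending at position 111: sizes 84, 55 bp.

84 bp, 55 bp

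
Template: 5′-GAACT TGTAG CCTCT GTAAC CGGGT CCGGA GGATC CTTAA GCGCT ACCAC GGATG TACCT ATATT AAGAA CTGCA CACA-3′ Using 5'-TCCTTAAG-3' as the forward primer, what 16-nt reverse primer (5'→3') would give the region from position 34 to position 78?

The product's 3' end on the top strand is position 78.
The reverse primer anneals to the top strand over positions 63–78, i.e. to ATTAAGAACTGCACAC.
Its sequence written 5'→3' is the reverse complement: GTGTGCAGTTCTTAAT.

5'-GTGTGCAGTTCTTAAT-3'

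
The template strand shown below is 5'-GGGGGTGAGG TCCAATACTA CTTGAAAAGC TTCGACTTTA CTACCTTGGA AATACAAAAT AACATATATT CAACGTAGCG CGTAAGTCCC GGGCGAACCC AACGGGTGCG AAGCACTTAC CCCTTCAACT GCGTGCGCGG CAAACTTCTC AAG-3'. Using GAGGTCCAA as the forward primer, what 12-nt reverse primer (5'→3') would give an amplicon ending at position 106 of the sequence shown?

The forward primer binds at positions 7–15; the product's 3' end on the top strand is position 106.
The reverse primer anneals to the top strand over positions 95–106, i.e. to GAACCCAACGGG.
Its sequence written 5'→3' is the reverse complement: CCCGTTGGGTTC.

5'-CCCGTTGGGTTC-3'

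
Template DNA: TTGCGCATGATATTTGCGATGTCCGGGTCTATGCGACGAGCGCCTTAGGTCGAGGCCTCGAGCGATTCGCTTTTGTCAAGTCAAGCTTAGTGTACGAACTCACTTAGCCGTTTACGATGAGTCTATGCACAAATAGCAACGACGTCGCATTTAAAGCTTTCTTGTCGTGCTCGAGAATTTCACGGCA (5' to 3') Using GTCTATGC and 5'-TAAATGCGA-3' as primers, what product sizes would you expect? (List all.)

The forward primer GTCTATGC matches the top strand at positions 27–34, 121–128.
The reverse primer's reverse complement is TCGCATTTA, matching at positions 145–153.
Each forward site pairs with the reverse site to give a product ending at position 153: sizes 127, 33 bp.

127 bp, 33 bp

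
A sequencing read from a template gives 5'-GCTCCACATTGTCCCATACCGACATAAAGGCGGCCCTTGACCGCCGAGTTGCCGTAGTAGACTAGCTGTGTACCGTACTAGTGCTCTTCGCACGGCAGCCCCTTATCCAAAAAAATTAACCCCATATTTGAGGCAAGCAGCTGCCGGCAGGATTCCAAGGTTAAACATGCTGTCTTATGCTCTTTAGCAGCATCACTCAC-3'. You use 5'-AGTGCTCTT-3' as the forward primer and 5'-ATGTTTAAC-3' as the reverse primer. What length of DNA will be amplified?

89 bp

The forward primer matches the template at positions 80–88.
The reverse primer's reverse complement is GTTAAACAT, which matches the template at positions 160–168.
Amplicon spans positions 80–168: 89 bp.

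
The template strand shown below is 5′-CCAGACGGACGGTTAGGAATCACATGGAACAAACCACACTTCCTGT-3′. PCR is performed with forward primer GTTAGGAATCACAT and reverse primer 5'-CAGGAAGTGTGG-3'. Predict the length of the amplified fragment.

34 bp

Forward primer GTTAGGAATCACAT is found on the top strand at positions 12–25.
Taking the reverse complement of CAGGAAGTGTGG gives CCACACTTCCTG, found at positions 34–45 on the template; the primer anneals here to the top strand with its 3' end pointing upstream.
The product runs from position 12 to position 45, so its length is 45 − 12 + 1 = 34 bp.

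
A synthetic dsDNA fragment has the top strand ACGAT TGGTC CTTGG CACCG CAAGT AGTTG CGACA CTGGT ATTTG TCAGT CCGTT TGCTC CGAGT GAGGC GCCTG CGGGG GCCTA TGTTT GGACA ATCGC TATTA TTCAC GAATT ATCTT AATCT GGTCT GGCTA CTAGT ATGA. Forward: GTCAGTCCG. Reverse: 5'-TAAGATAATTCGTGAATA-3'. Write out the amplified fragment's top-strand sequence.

Forward primer GTCAGTCCG is found on the top strand at positions 45–53.
The reverse primer's reverse complement is TATTCACGAATTATCTTA, which matches the template at positions 104–121.
The product is the template from position 45 through 121 (77 bp).

5'-GTCAGTCCGTTTGCTCCGAGTGAGGCGCCTGCGGGGGCCTATGTTTGGACAATCGCTATTATTCACGAATTATCTTA-3'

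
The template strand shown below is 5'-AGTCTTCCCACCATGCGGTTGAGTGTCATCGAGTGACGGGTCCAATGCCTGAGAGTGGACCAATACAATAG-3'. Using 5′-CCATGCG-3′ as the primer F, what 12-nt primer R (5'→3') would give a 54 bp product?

5'-ATTGGTCCACTC-3'

The forward primer binds at positions 11–17, so a 54 bp product ends at position 11 + 54 − 1 = 64.
The reverse primer anneals to the top strand over positions 53–64, i.e. to GAGTGGACCAAT.
Its sequence written 5'→3' is the reverse complement: ATTGGTCCACTC.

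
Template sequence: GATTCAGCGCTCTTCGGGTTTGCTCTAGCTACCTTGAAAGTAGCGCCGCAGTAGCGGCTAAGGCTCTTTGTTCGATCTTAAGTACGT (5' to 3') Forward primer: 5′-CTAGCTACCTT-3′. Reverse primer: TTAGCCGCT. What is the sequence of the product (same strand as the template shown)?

Scanning the template, CTAGCTACCTT occurs at positions 25–35; this primer anneals to the bottom strand there with its 3' end pointing downstream.
Taking the reverse complement of TTAGCCGCT gives AGCGGCTAA, found at positions 53–61 on the template; the primer anneals here to the top strand with its 3' end pointing upstream.
The product is the template from position 25 through 61 (37 bp).

5'-CTAGCTACCTTGAAAGTAGCGCCGCAGTAGCGGCTAA-3'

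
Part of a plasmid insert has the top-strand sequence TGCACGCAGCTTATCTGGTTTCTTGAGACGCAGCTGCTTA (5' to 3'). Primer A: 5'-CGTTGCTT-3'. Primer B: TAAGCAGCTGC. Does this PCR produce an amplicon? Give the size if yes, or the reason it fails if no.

No product — primer A has no binding site in the template.

Primer A (CGTTGCTT) does not match the top strand, and its reverse complement AAGCAACG does not match either.
With no annealing site for primer A, no amplification occurs.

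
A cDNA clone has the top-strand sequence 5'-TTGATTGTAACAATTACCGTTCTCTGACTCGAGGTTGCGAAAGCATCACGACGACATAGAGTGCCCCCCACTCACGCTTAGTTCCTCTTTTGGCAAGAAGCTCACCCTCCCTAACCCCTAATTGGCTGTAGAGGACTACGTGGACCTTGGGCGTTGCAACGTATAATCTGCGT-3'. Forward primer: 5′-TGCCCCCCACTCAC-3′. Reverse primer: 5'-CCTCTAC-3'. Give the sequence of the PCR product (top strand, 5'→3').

The forward primer matches the template at positions 62–75.
The reverse primer's reverse complement is GTAGAGG, which matches the template at positions 128–134.
The product is the template from position 62 through 134 (73 bp).

5'-TGCCCCCCACTCACGCTTAGTTCCTCTTTTGGCAAGAAGCTCACCCTCCCTAACCCCTAATTGGCTGTAGAGG-3'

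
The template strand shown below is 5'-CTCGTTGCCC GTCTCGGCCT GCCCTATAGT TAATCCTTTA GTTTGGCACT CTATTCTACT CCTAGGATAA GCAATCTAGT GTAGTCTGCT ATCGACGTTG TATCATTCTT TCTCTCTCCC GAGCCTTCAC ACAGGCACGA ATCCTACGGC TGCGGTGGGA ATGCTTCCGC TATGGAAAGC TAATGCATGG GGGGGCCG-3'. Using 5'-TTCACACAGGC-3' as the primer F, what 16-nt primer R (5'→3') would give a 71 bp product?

5'-GCCCCCCCATGCATTA-3'

The forward primer binds at positions 126–136, so a 71 bp product ends at position 126 + 71 − 1 = 196.
The reverse primer anneals to the top strand over positions 181–196, i.e. to TAATGCATGGGGGGGC.
Its sequence written 5'→3' is the reverse complement: GCCCCCCCATGCATTA.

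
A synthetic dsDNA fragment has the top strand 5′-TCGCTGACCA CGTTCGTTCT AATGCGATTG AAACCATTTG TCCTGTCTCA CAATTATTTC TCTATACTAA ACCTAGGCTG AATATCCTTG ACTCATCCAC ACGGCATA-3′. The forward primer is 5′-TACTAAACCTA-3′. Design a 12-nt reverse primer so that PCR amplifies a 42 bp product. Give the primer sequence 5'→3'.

The forward primer binds at positions 65–75, so a 42 bp product ends at position 65 + 42 − 1 = 106.
The reverse primer anneals to the top strand over positions 95–106, i.e. to ATCCACACGGCA.
Its sequence written 5'→3' is the reverse complement: TGCCGTGTGGAT.

5'-TGCCGTGTGGAT-3'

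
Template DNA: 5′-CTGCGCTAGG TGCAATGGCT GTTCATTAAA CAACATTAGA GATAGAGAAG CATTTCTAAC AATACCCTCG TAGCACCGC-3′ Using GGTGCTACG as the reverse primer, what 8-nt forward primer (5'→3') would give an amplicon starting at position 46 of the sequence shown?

The reverse primer's reverse complement CGTAGCACC matches the template at positions 69–77; the product starts at position 46.
The forward primer is identical to the top strand over positions 46–53: AGAAGCAT.

5'-AGAAGCAT-3'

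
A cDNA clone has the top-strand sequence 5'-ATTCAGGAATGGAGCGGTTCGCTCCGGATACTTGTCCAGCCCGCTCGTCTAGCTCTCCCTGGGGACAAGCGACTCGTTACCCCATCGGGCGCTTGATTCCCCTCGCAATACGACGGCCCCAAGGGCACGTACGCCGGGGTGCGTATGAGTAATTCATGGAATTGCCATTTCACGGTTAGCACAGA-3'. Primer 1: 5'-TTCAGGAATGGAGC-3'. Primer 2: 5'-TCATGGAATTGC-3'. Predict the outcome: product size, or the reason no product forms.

Primer 1 (TTCAGGAATGGAGC) matches the top strand at positions 2–15 (3' end points downstream).
Primer 2 (TCATGGAATTGC) also matches the top strand directly, at positions 154–165 — its reverse complement GCAATTCCATGA is not present.
Both primers anneal to the bottom strand with 3' ends pointing the same way, so neither can prime synthesis back toward the other.

No product — both primers anneal to the same strand and extend in the same direction.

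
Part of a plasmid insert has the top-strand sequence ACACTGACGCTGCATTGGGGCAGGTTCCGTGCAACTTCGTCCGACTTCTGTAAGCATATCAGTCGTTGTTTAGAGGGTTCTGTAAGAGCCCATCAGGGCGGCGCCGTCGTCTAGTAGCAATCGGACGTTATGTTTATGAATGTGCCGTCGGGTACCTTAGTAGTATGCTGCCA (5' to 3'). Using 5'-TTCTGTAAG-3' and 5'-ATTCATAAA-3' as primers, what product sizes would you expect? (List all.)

96 bp, 64 bp

The forward primer TTCTGTAAG matches the top strand at positions 46–54, 78–86.
The reverse primer's reverse complement is TTTATGAAT, matching at positions 133–141.
Each forward site pairs with the reverse site to give a product ending at position 141: sizes 96, 64 bp.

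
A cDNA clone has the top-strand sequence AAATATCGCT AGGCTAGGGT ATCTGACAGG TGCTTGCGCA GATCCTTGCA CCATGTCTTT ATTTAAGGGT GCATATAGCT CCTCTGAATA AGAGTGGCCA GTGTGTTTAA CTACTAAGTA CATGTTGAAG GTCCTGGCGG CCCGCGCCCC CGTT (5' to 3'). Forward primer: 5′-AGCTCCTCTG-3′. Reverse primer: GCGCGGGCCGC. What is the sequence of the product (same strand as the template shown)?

5'-AGCTCCTCTGAATAAGAGTGGCCAGTGTGTTTAACTACTAAGTACATGTTGAAGGTCCTGGCGGCCCGCGC-3'

Forward primer AGCTCCTCTG is found on the top strand at positions 77–86.
Taking the reverse complement of GCGCGGGCCGC gives GCGGCCCGCGC, found at positions 137–147 on the template; the primer anneals here to the top strand with its 3' end pointing upstream.
The product is the template from position 77 through 147 (71 bp).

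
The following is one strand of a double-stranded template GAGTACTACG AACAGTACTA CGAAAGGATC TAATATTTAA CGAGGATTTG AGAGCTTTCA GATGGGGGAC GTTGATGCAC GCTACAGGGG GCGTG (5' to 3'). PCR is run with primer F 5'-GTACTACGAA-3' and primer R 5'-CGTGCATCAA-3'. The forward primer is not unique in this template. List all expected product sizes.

79 bp, 67 bp

The forward primer GTACTACGAA matches the top strand at positions 3–12, 15–24.
The reverse primer's reverse complement is TTGATGCACG, matching at positions 72–81.
Each forward site pairs with the reverse site to give a product ending at position 81: sizes 79, 67 bp.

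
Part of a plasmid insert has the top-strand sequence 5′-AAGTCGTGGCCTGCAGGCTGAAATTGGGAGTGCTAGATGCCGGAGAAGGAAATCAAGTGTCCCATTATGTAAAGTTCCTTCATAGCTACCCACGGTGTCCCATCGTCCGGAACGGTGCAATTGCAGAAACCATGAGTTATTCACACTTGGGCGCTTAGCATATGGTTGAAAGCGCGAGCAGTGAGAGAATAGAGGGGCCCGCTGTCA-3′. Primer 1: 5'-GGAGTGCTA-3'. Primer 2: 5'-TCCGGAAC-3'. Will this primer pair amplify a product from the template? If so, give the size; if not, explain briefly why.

Primer 1 (GGAGTGCTA) matches the top strand at positions 27–35 (3' end points downstream).
Primer 2 (TCCGGAAC) also matches the top strand directly, at positions 106–113 — its reverse complement GTTCCGGA is not present.
Both primers anneal to the bottom strand with 3' ends pointing the same way, so neither can prime synthesis back toward the other.

No product — both primers anneal to the same strand and extend in the same direction.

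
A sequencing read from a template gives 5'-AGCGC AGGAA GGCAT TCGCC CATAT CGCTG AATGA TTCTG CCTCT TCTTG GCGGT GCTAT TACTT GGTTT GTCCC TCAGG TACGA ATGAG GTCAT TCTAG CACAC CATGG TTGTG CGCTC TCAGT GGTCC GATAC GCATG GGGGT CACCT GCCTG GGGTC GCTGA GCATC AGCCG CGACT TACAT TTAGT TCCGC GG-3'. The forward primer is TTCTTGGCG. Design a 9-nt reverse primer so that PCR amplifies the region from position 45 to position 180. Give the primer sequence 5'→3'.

5'-AGTCGCGGC-3'

The product's 3' end on the top strand is position 180.
The reverse primer anneals to the top strand over positions 172–180, i.e. to GCCGCGACT.
Its sequence written 5'→3' is the reverse complement: AGTCGCGGC.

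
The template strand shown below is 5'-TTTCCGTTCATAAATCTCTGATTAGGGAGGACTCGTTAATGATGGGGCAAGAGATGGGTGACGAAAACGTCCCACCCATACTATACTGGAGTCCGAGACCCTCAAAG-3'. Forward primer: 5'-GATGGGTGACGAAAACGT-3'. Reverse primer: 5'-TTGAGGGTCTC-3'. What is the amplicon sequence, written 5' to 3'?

Forward primer GATGGGTGACGAAAACGT is found on the top strand at positions 53–70.
The reverse primer's reverse complement is GAGACCCTCAA, which matches the template at positions 95–105.
The product is the template from position 53 through 105 (53 bp).

5'-GATGGGTGACGAAAACGTCCCACCCATACTATACTGGAGTCCGAGACCCTCAA-3'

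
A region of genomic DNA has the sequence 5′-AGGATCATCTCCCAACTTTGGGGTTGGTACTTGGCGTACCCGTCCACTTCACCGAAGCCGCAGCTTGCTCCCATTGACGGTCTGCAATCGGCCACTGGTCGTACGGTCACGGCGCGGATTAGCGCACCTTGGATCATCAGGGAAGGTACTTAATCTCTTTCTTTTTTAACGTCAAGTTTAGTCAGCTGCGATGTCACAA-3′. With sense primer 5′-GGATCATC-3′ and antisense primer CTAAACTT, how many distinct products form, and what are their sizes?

The forward primer GGATCATC matches the top strand at positions 2–9, 131–138.
The reverse primer's reverse complement is AAGTTTAG, matching at positions 174–181.
Each forward site pairs with the reverse site to give a product ending at position 181: sizes 180, 51 bp.

Two products: 180 bp, 51 bp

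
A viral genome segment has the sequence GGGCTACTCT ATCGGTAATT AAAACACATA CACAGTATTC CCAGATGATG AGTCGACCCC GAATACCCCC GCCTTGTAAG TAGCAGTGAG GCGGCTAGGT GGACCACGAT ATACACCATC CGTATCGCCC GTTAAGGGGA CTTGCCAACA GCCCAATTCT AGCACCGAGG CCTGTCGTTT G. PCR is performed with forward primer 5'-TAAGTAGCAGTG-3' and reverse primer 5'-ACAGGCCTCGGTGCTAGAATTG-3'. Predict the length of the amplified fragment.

Forward primer TAAGTAGCAGTG is found on the top strand at positions 77–88.
Reverse complement of the reverse primer: CAATTCTAGCACCGAGGCCTGT. This occurs on the top strand at positions 154–175.
Amplicon spans positions 77–175: 99 bp.

99 bp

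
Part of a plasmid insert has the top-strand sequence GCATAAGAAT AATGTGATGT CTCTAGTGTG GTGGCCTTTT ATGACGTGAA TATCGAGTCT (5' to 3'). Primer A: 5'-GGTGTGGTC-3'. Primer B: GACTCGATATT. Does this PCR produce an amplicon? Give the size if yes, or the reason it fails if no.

No product — primer A has no binding site in the template.

Primer A (GGTGTGGTC) does not match the top strand, and its reverse complement GACCACACC does not match either.
With no annealing site for primer A, no amplification occurs.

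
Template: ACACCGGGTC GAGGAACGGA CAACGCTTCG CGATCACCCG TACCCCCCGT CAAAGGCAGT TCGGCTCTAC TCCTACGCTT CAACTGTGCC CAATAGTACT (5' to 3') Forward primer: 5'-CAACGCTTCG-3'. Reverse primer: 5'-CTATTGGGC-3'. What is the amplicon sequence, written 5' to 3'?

The forward primer matches the template at positions 21–30.
The reverse primer's reverse complement is GCCCAATAG, which matches the template at positions 88–96.
The product is the template from position 21 through 96 (76 bp).

5'-CAACGCTTCGCGATCACCCGTACCCCCCGTCAAAGGCAGTTCGGCTCTACTCCTACGCTTCAACTGTGCCCAATAG-3'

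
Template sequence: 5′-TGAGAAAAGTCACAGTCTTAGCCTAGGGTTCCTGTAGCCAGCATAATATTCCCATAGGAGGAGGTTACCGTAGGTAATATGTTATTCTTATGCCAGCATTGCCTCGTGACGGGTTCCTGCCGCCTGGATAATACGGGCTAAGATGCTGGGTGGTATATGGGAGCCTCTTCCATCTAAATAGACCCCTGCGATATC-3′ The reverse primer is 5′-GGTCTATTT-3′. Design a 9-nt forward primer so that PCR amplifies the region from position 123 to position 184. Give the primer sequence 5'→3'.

The reverse primer's reverse complement AAATAGACC matches the template at positions 176–184; the product starts at position 123.
The forward primer is identical to the top strand over positions 123–131: CCTGGATAA.

5'-CCTGGATAA-3'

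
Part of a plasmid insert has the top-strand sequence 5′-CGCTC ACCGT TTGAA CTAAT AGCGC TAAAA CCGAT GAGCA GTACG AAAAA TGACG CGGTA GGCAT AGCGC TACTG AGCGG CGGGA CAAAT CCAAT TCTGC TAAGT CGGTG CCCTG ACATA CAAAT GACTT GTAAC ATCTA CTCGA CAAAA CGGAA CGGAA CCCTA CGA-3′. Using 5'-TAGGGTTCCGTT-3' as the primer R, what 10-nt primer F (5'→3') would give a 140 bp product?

The reverse primer's reverse complement AACGGAACCCTA matches the template at positions 154–165, so the product ends at position 165.
A 140 bp product then starts at position 165 − 140 + 1 = 26.
The forward primer is identical to the top strand there: TAAAACCGAT.

5'-TAAAACCGAT-3'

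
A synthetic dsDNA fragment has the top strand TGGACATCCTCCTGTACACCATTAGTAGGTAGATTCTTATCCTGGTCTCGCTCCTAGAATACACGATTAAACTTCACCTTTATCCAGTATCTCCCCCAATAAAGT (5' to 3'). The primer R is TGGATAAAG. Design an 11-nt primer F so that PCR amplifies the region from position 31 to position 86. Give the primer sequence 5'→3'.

5'-AGATTCTTATC-3'

The reverse primer's reverse complement CTTTATCCA matches the template at positions 78–86; the product starts at position 31.
The forward primer is identical to the top strand over positions 31–41: AGATTCTTATC.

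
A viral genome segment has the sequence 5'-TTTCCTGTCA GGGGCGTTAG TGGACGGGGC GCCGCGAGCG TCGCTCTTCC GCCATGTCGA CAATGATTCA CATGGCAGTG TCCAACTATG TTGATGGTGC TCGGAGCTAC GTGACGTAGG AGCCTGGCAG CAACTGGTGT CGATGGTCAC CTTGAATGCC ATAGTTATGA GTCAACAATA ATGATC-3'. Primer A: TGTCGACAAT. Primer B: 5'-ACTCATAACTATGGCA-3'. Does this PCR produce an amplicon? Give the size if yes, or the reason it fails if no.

Primer A (TGTCGACAAT) matches the top strand at positions 55–64; it acts as a forward primer.
Primer B's reverse complement is TGCCATAGTTATGAGT, matching the top strand at positions 157–172; it acts as a reverse primer.
The 3' ends face each other across positions 55–172, giving a 118 bp product.

Yes — a 118 bp product.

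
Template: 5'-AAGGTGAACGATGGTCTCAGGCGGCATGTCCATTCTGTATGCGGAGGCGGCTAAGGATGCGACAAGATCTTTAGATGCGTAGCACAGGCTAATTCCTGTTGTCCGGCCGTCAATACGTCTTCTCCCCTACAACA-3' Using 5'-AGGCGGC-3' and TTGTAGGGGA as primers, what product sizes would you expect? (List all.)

114 bp, 88 bp

The forward primer AGGCGGC matches the top strand at positions 19–25, 45–51.
The reverse primer's reverse complement is TCCCCTACAA, matching at positions 123–132.
Each forward site pairs with the reverse site to give a product ending at position 132: sizes 114, 88 bp.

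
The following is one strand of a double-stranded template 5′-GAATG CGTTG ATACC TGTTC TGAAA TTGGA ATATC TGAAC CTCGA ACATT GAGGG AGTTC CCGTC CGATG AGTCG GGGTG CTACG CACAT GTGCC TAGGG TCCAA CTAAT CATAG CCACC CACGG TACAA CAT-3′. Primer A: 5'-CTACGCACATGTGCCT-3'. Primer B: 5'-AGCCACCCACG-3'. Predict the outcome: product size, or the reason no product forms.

Primer A (CTACGCACATGTGCCT) matches the top strand at positions 81–96 (3' end points downstream).
Primer B (AGCCACCCACG) also matches the top strand directly, at positions 114–124 — its reverse complement CGTGGGTGGCT is not present.
Both primers anneal to the bottom strand with 3' ends pointing the same way, so neither can prime synthesis back toward the other.

No product — both primers anneal to the same strand and extend in the same direction.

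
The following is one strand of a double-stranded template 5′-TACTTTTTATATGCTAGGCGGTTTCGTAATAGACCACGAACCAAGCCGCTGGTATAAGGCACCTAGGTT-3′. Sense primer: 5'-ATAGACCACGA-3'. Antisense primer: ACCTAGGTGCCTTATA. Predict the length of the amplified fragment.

Scanning the template, ATAGACCACGA occurs at positions 29–39; this primer anneals to the bottom strand there with its 3' end pointing downstream.
Taking the reverse complement of ACCTAGGTGCCTTATA gives TATAAGGCACCTAGGT, found at positions 53–68 on the template; the primer anneals here to the top strand with its 3' end pointing upstream.
Product length = (reverse-primer end) − (forward-primer start) + 1 = 68 − 29 + 1 = 40 bp.

40 bp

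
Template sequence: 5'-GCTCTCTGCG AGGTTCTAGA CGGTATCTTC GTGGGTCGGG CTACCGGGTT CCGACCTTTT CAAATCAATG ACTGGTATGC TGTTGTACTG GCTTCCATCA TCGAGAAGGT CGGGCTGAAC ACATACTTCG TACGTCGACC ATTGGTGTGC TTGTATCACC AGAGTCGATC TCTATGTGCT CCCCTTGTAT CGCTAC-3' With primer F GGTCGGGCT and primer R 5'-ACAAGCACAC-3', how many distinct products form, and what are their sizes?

The forward primer GGTCGGGCT matches the top strand at positions 34–42, 108–116.
The reverse primer's reverse complement is GTGTGCTTGT, matching at positions 145–154.
Each forward site pairs with the reverse site to give a product ending at position 154: sizes 121, 47 bp.

Two products: 121 bp, 47 bp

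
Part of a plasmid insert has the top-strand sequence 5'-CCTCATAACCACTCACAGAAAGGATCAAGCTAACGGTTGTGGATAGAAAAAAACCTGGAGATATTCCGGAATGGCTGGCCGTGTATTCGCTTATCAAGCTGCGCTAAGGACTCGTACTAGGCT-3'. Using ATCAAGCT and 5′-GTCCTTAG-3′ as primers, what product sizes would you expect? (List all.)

The forward primer ATCAAGCT matches the top strand at positions 24–31, 93–100.
The reverse primer's reverse complement is CTAAGGAC, matching at positions 104–111.
Each forward site pairs with the reverse site to give a product ending at position 111: sizes 88, 19 bp.

88 bp, 19 bp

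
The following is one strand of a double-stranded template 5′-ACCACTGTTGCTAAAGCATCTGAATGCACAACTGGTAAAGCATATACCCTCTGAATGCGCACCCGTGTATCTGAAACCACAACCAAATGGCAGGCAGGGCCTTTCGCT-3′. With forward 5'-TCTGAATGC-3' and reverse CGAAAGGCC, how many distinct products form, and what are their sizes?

The forward primer TCTGAATGC matches the top strand at positions 19–27, 50–58.
The reverse primer's reverse complement is GGCCTTTCG, matching at positions 98–106.
Each forward site pairs with the reverse site to give a product ending at position 106: sizes 88, 57 bp.

Two products: 88 bp, 57 bp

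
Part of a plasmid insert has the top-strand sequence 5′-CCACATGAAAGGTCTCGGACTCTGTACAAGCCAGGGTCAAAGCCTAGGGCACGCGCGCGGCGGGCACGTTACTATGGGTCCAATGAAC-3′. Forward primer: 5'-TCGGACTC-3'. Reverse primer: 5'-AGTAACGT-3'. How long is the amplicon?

59 bp

Forward primer TCGGACTC is found on the top strand at positions 15–22.
The reverse primer's reverse complement is ACGTTACT, which matches the template at positions 66–73.
Product length = (reverse-primer end) − (forward-primer start) + 1 = 73 − 15 + 1 = 59 bp.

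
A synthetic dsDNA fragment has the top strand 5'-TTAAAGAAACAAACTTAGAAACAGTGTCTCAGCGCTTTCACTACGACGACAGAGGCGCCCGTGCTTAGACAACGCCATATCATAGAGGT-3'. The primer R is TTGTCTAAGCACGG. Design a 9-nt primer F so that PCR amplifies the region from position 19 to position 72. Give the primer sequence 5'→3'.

5'-AAACAGTGT-3'

The reverse primer's reverse complement CCGTGCTTAGACAA matches the template at positions 59–72; the product starts at position 19.
The forward primer is identical to the top strand over positions 19–27: AAACAGTGT.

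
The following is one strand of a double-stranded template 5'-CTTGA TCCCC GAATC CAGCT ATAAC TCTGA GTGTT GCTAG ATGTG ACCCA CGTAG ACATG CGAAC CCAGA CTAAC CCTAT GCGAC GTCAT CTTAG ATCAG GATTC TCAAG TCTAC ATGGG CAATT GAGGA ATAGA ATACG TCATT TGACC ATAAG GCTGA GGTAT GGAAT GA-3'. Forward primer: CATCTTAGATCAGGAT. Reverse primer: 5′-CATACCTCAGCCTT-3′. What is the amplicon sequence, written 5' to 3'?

Scanning the template, CATCTTAGATCAGGAT occurs at positions 88–103; this primer anneals to the bottom strand there with its 3' end pointing downstream.
Taking the reverse complement of CATACCTCAGCCTT gives AAGGCTGAGGTATG, found at positions 153–166 on the template; the primer anneals here to the top strand with its 3' end pointing upstream.
The product is the template from position 88 through 166 (79 bp).

5'-CATCTTAGATCAGGATTCTCAAGTCTACATGGGCAATTGAGGAATAGAATACGTCATTTGACCATAAGGCTGAGGTATG-3'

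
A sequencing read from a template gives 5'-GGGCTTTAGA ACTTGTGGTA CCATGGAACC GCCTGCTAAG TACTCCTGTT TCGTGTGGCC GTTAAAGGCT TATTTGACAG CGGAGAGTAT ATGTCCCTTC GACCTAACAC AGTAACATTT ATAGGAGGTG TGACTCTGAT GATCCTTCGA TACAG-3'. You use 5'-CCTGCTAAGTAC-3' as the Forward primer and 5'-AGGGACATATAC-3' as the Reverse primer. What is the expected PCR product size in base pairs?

Forward primer CCTGCTAAGTAC is found on the top strand at positions 32–43.
The reverse primer's reverse complement is GTATATGTCCCT, which matches the template at positions 87–98.
Amplicon spans positions 32–98: 67 bp.

67 bp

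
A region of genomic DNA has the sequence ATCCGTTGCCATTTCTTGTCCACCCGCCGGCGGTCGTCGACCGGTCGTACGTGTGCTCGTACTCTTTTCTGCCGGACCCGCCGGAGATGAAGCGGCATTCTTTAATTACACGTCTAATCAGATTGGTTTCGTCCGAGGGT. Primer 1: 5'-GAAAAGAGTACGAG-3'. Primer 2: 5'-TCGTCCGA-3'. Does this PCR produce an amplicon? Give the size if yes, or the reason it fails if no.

No product — the primers' 3' ends point away from each other.

Primer 1 (GAAAAGAGTACGAG) has reverse complement CTCGTACTCTTTTC, which matches the top strand at positions 56–69; primer 1 anneals to the top strand there with its 3' end pointing upstream toward position 56.
Primer 2 (TCGTCCGA) matches the top strand directly at positions 129–136; it anneals to the bottom strand with its 3' end pointing downstream toward position 136.
The 3' ends diverge (primer 1 extends toward position 1, primer 2 toward position 140), so the primers never converge on a shared product.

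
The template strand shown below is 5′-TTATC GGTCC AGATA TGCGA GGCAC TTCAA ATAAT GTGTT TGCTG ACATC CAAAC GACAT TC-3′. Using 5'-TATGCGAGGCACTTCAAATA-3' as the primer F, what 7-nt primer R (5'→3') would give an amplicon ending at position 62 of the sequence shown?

5'-GAATGTC-3'

The forward primer binds at positions 14–33; the product's 3' end on the top strand is position 62.
The reverse primer anneals to the top strand over positions 56–62, i.e. to GACATTC.
Its sequence written 5'→3' is the reverse complement: GAATGTC.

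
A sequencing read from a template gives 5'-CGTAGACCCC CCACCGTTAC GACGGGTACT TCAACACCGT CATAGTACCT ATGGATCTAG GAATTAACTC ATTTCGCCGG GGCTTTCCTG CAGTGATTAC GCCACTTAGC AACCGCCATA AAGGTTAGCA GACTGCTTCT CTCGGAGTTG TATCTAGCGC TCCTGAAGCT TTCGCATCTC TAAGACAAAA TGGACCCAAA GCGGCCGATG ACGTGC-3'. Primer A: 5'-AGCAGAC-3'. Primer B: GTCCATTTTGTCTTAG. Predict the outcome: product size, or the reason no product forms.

Primer A (AGCAGAC) matches the top strand at positions 127–133; it acts as a forward primer.
Primer B's reverse complement is CTAAGACAAAATGGAC, matching the top strand at positions 180–195; it acts as a reverse primer.
The 3' ends face each other across positions 127–195, giving a 69 bp product.

Yes — a 69 bp product.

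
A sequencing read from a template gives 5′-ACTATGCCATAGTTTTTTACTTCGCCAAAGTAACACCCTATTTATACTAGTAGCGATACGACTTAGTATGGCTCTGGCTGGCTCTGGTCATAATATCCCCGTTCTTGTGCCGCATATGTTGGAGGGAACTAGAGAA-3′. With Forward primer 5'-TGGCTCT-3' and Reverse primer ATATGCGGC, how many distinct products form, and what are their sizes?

Two products: 49 bp, 39 bp

The forward primer TGGCTCT matches the top strand at positions 69–75, 79–85.
The reverse primer's reverse complement is GCCGCATAT, matching at positions 109–117.
Each forward site pairs with the reverse site to give a product ending at position 117: sizes 49, 39 bp.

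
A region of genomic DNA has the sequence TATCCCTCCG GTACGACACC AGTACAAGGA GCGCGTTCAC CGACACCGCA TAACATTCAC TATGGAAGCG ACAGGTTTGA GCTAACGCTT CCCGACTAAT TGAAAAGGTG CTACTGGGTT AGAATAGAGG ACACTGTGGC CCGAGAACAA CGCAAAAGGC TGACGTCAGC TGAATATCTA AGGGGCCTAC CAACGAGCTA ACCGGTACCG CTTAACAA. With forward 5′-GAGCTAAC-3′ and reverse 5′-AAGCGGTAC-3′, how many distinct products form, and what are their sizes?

Two products: 135 bp, 19 bp

The forward primer GAGCTAAC matches the top strand at positions 79–86, 195–202.
The reverse primer's reverse complement is GTACCGCTT, matching at positions 205–213.
Each forward site pairs with the reverse site to give a product ending at position 213: sizes 135, 19 bp.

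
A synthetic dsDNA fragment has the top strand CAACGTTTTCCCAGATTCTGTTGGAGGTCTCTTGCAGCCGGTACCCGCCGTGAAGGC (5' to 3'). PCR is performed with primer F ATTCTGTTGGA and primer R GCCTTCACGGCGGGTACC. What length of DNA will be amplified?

Forward primer ATTCTGTTGGA is found on the top strand at positions 15–25.
The reverse primer's reverse complement is GGTACCCGCCGTGAAGGC, which matches the template at positions 40–57.
The product runs from position 15 to position 57, so its length is 57 − 15 + 1 = 43 bp.

43 bp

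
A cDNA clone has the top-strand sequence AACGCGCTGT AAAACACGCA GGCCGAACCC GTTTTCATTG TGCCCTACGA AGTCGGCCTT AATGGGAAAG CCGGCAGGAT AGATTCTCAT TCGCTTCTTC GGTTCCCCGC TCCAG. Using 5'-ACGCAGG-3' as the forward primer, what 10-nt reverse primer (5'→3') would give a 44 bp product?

The forward primer binds at positions 16–22, so a 44 bp product ends at position 16 + 44 − 1 = 59.
The reverse primer anneals to the top strand over positions 50–59, i.e. to AAGTCGGCCT.
Its sequence written 5'→3' is the reverse complement: AGGCCGACTT.

5'-AGGCCGACTT-3'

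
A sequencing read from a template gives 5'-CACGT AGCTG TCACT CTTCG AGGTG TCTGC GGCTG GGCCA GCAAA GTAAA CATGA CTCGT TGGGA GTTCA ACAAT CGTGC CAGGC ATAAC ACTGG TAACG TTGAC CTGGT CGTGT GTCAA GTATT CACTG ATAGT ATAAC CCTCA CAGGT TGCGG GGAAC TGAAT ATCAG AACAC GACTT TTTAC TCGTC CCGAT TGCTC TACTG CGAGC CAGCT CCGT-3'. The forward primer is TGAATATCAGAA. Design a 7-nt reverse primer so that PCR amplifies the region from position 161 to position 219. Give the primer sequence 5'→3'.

5'-ACGGAGC-3'

The product's 3' end on the top strand is position 219.
The reverse primer anneals to the top strand over positions 213–219, i.e. to GCTCCGT.
Its sequence written 5'→3' is the reverse complement: ACGGAGC.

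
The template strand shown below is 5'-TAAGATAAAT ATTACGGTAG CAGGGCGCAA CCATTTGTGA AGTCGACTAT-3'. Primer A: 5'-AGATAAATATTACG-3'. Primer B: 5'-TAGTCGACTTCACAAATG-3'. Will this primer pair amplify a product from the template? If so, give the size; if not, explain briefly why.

Yes — a 47 bp product.

Primer A (AGATAAATATTACG) matches the top strand at positions 3–16; it acts as a forward primer.
Primer B's reverse complement is CATTTGTGAAGTCGACTA, matching the top strand at positions 32–49; it acts as a reverse primer.
The 3' ends face each other across positions 3–49, giving a 47 bp product.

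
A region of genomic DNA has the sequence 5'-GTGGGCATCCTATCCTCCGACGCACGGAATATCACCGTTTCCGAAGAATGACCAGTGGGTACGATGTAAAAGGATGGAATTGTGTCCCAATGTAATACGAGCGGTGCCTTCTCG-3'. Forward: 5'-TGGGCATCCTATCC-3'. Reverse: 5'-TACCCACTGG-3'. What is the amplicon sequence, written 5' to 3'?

The forward primer matches the template at positions 2–15.
Taking the reverse complement of TACCCACTGG gives CCAGTGGGTA, found at positions 52–61 on the template; the primer anneals here to the top strand with its 3' end pointing upstream.
The product is the template from position 2 through 61 (60 bp).

5'-TGGGCATCCTATCCTCCGACGCACGGAATATCACCGTTTCCGAAGAATGACCAGTGGGTA-3'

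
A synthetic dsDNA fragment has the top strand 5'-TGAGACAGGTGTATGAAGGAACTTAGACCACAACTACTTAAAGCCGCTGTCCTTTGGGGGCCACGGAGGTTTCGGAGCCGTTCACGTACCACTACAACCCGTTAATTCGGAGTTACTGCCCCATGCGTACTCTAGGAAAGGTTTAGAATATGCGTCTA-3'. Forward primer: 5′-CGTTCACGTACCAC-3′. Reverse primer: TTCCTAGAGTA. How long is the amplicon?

60 bp

Forward primer CGTTCACGTACCAC is found on the top strand at positions 79–92.
Taking the reverse complement of TTCCTAGAGTA gives TACTCTAGGAA, found at positions 128–138 on the template; the primer anneals here to the top strand with its 3' end pointing upstream.
Product length = (reverse-primer end) − (forward-primer start) + 1 = 138 − 79 + 1 = 60 bp.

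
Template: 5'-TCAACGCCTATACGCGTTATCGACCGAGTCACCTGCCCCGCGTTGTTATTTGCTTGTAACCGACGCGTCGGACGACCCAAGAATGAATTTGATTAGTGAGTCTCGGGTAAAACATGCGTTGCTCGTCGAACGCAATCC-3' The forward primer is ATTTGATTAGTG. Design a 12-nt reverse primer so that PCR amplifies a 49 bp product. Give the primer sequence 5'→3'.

5'-TTGCGTTCGACG-3'

The forward primer binds at positions 87–98, so a 49 bp product ends at position 87 + 49 − 1 = 135.
The reverse primer anneals to the top strand over positions 124–135, i.e. to CGTCGAACGCAA.
Its sequence written 5'→3' is the reverse complement: TTGCGTTCGACG.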